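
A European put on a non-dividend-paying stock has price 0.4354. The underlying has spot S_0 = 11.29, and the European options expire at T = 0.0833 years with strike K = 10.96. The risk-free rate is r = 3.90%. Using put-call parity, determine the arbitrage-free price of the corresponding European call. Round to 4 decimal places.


Put-call parity: C - P = S_0 * exp(-qT) - K * exp(-rT).
S_0 * exp(-qT) = 11.2900 * 1.00000000 = 11.29000000
K * exp(-rT) = 10.9600 * 0.99675657 = 10.92445202
C = P + S*exp(-qT) - K*exp(-rT)
C = 0.4354 + 11.29000000 - 10.92445202 = 0.8009

Answer: Call price = 0.8009


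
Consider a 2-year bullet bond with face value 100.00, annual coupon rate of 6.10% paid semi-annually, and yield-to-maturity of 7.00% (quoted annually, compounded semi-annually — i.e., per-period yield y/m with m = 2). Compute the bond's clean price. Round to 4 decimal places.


Answer: Price = 98.3471

Derivation:
Coupon per period c = face * coupon_rate / m = 3.050000
Periods per year m = 2; per-period yield y/m = 0.035000
Number of cashflows N = 4
Cashflows (t years, CF_t, discount factor 1/(1+y/m)^(m*t), PV):
  t = 0.5000: CF_t = 3.050000, DF = 0.966184, PV = 2.946860
  t = 1.0000: CF_t = 3.050000, DF = 0.933511, PV = 2.847208
  t = 1.5000: CF_t = 3.050000, DF = 0.901943, PV = 2.750925
  t = 2.0000: CF_t = 103.050000, DF = 0.871442, PV = 89.802122
Price P = sum_t PV_t = 98.347114


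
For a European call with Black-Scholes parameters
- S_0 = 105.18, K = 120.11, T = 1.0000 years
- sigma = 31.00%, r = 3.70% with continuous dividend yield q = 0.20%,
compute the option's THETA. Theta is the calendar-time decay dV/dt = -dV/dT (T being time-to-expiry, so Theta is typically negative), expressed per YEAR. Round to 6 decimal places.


Answer: Theta = -7.682988

Derivation:
d1 = -0.1602736174; d2 = -0.4702736174
phi(d1) = 0.3938511041; exp(-qT) = 0.9980019987; exp(-rT) = 0.9636761353
Theta = -S*exp(-qT)*phi(d1)*sigma/(2*sqrt(T)) - r*K*exp(-rT)*N(d2) + q*S*exp(-qT)*N(d1)
N(d1) = 0.4363327702; N(d2) = 0.3190797720; sqrt(T) = 1.0000000000
Term 1 = -105.1800 * 0.9980019987 * 0.3938511041 * 0.3100 / (2 * 1.0000000000) = -6.4080861682
Term 2 = -0.0370 * 120.1100 * 0.9636761353 * 0.3190797720 = -1.3665051357
Term 3 = 0.0020 * 105.1800 * 0.9980019987 * 0.4363327702 = 0.0916035711
Theta = -6.4080861682 + (-1.3665051357) + (0.0916035711) = -7.682988


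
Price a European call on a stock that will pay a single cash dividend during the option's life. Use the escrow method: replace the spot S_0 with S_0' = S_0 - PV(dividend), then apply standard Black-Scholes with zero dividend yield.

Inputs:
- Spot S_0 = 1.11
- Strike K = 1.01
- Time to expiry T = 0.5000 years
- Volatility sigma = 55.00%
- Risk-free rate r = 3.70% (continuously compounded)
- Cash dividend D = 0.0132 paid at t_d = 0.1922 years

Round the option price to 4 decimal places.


PV(D) = D * exp(-r * t_d) = 0.0132 * 0.99291383 = 0.01310646
S_0' = S_0 - PV(D) = 1.1100 - 0.01310646 = 1.09689354
d1 = (ln(S_0'/K) + (r + sigma^2/2)*T) / (sigma*sqrt(T)) = 0.45423716
d2 = d1 - sigma*sqrt(T) = 0.06532843
exp(-rT) = 0.98167007
N(d1) = 0.67517093; N(d2) = 0.52604375
C = S_0' * N(d1) - K * exp(-rT) * N(d2) = 1.09689354 * 0.67517093 - 1.0100 * 0.98167007 * 0.52604375 = 0.2190

Answer: Price = 0.2190


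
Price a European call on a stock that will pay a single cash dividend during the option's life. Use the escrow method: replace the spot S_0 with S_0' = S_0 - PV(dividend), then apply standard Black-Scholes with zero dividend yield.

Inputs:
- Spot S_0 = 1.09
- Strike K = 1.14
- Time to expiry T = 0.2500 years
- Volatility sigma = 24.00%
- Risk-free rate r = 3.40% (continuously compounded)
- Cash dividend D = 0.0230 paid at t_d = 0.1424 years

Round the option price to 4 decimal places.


Answer: Price = 0.0269

Derivation:
PV(D) = D * exp(-r * t_d) = 0.0230 * 0.99517010 = 0.02288891
S_0' = S_0 - PV(D) = 1.0900 - 0.02288891 = 1.06711109
d1 = (ln(S_0'/K) + (r + sigma^2/2)*T) / (sigma*sqrt(T)) = -0.41977653
d2 = d1 - sigma*sqrt(T) = -0.53977653
exp(-rT) = 0.99153602
N(d1) = 0.33732436; N(d2) = 0.29467558
C = S_0' * N(d1) - K * exp(-rT) * N(d2) = 1.06711109 * 0.33732436 - 1.1400 * 0.99153602 * 0.29467558 = 0.0269


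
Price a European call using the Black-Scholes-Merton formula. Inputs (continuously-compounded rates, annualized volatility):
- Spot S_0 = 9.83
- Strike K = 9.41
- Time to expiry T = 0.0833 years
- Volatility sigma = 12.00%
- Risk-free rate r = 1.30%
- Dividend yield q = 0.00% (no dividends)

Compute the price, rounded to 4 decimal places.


Answer: Price = 0.4456

Derivation:
d1 = (ln(S/K) + (r - q + 0.5*sigma^2) * T) / (sigma * sqrt(T)) = 1.30936439
d2 = d1 - sigma * sqrt(T) = 1.27473030
exp(-rT) = 0.99891769; exp(-qT) = 1.00000000
C = S_0 * exp(-qT) * N(d1) - K * exp(-rT) * N(d2)
N(d1) = 0.90479453; N(d2) = 0.89879764
C = 9.8300 * 1.00000000 * 0.90479453 - 9.4100 * 0.99891769 * 0.89879764 = 0.4456


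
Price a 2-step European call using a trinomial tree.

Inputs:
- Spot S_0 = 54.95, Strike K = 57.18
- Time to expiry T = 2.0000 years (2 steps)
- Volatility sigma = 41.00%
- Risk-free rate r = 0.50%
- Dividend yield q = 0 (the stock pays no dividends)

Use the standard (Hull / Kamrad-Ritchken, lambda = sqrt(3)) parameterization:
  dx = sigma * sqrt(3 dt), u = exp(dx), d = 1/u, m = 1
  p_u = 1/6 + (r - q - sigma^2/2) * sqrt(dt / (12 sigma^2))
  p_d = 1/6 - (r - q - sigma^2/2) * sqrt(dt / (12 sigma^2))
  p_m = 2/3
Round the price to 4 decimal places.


Answer: Price = V(0,0) = 10.0783

Derivation:
dt = T/N = 1.000000; dx = sigma*sqrt(3*dt) = 0.710141
u = exp(dx) = 2.034278; d = 1/u = 0.491575
p_u = 0.111009, p_m = 0.666667, p_d = 0.222325
Discount per step: exp(-r*dt) = 0.995012
Stock lattice S(k, j) with j the centered position index:
  k=0: S(0,+0) = 54.9500
  k=1: S(1,-1) = 27.0120; S(1,+0) = 54.9500; S(1,+1) = 111.7836
  k=2: S(2,-2) = 13.2784; S(2,-1) = 27.0120; S(2,+0) = 54.9500; S(2,+1) = 111.7836; S(2,+2) = 227.3988
Terminal payoffs V(N, j) = max(S_T - K, 0):
  V(2,-2) = 0.000000; V(2,-1) = 0.000000; V(2,+0) = 0.000000; V(2,+1) = 54.603561; V(2,+2) = 170.218809
Backward induction: V(k, j) = exp(-r*dt) * [p_u * V(k+1, j+1) + p_m * V(k+1, j) + p_d * V(k+1, j-1)]
  V(1,-1) = exp(-r*dt) * [p_u*0.000000 + p_m*0.000000 + p_d*0.000000] = 0.000000
  V(1,+0) = exp(-r*dt) * [p_u*54.603561 + p_m*0.000000 + p_d*0.000000] = 6.031238
  V(1,+1) = exp(-r*dt) * [p_u*170.218809 + p_m*54.603561 + p_d*0.000000] = 55.022341
  V(0,+0) = exp(-r*dt) * [p_u*55.022341 + p_m*6.031238 + p_d*0.000000] = 10.078266


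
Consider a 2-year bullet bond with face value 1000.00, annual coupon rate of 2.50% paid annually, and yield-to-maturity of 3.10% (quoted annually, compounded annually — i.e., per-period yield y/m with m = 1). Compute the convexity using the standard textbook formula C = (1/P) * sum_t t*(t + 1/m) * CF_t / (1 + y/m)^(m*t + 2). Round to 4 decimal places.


Answer: Convexity = 5.5523

Derivation:
Coupon per period c = face * coupon_rate / m = 25.000000
Periods per year m = 1; per-period yield y/m = 0.031000
Number of cashflows N = 2
Cashflows (t years, CF_t, discount factor 1/(1+y/m)^(m*t), PV):
  t = 1.0000: CF_t = 25.000000, DF = 0.969932, PV = 24.248303
  t = 2.0000: CF_t = 1025.000000, DF = 0.940768, PV = 964.287495
Price P = sum_t PV_t = 988.535798
Convexity numerator sum_t t*(t + 1/m) * CF_t / (1+y/m)^(m*t + 2):
  t = 1.0000: term = 45.624068
  t = 2.0000: term = 5443.026574
Convexity = (1/P) * sum = 5488.650642 / 988.535798 = 5.552303


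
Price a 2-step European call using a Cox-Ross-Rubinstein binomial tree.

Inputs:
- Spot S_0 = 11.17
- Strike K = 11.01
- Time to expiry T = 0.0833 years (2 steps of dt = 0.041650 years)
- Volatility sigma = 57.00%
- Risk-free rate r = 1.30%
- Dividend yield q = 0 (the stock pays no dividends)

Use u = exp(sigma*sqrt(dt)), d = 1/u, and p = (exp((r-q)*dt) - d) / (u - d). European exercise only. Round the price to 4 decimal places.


Answer: Price = V(0,0) = 0.7701

Derivation:
dt = T/N = 0.041650
u = exp(sigma*sqrt(dt)) = 1.123364; d = 1/u = 0.890184
p = (exp((r-q)*dt) - d) / (u - d) = 0.473274
Discount per step: exp(-r*dt) = 0.999459
Stock lattice S(k, i) with i counting down-moves:
  k=0: S(0,0) = 11.1700
  k=1: S(1,0) = 12.5480; S(1,1) = 9.9434
  k=2: S(2,0) = 14.0959; S(2,1) = 11.1700; S(2,2) = 8.8514
Terminal payoffs V(N, i) = max(S_T - K, 0):
  V(2,0) = 3.085937; V(2,1) = 0.160000; V(2,2) = 0.000000
Backward induction: V(k, i) = exp(-r*dt) * [p * V(k+1, i) + (1-p) * V(k+1, i+1)].
  V(1,0) = exp(-r*dt) * [p*3.085937 + (1-p)*0.160000] = 1.543932
  V(1,1) = exp(-r*dt) * [p*0.160000 + (1-p)*0.000000] = 0.075683
  V(0,0) = exp(-r*dt) * [p*1.543932 + (1-p)*0.075683] = 0.770149


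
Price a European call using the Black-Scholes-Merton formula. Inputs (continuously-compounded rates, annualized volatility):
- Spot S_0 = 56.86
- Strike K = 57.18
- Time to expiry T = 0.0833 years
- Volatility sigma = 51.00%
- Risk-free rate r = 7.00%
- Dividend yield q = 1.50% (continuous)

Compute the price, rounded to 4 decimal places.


Answer: Price = 3.3043

Derivation:
d1 = (ln(S/K) + (r - q + 0.5*sigma^2) * T) / (sigma * sqrt(T)) = 0.06659596
d2 = d1 - sigma * sqrt(T) = -0.08059891
exp(-rT) = 0.99418597; exp(-qT) = 0.99875128
C = S_0 * exp(-qT) * N(d1) - K * exp(-rT) * N(d2)
N(d1) = 0.52654832; N(d2) = 0.46788047
C = 56.8600 * 0.99875128 * 0.52654832 - 57.1800 * 0.99418597 * 0.46788047 = 3.3043


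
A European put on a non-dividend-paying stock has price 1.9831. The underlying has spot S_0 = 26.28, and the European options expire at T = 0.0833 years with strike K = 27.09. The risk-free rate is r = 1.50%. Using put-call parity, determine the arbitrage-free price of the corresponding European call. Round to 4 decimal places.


Answer: Call price = 1.2069

Derivation:
Put-call parity: C - P = S_0 * exp(-qT) - K * exp(-rT).
S_0 * exp(-qT) = 26.2800 * 1.00000000 = 26.28000000
K * exp(-rT) = 27.0900 * 0.99875128 = 27.05617218
C = P + S*exp(-qT) - K*exp(-rT)
C = 1.9831 + 26.28000000 - 27.05617218 = 1.2069


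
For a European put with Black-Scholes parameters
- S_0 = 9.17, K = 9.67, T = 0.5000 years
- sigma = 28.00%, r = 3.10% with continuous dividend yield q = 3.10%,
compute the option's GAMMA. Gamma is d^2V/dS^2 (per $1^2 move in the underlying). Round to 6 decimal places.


Answer: Gamma = 0.213281

Derivation:
d1 = -0.1691552115; d2 = -0.3671451102
phi(d1) = 0.3932753501; exp(-qT) = 0.9846195068; exp(-rT) = 0.9846195068
Gamma = exp(-qT) * phi(d1) / (S * sigma * sqrt(T)) = 0.9846195068 * 0.3932753501 / (9.1700 * 0.2800 * 0.7071067812) = 0.213281


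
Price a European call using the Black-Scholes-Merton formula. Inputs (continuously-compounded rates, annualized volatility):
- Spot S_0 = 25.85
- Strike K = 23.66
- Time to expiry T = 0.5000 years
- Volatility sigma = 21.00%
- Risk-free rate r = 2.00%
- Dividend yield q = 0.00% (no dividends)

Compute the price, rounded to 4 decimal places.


d1 = (ln(S/K) + (r - q + 0.5*sigma^2) * T) / (sigma * sqrt(T)) = 0.73774634
d2 = d1 - sigma * sqrt(T) = 0.58925392
exp(-rT) = 0.99004983; exp(-qT) = 1.00000000
C = S_0 * exp(-qT) * N(d1) - K * exp(-rT) * N(d2)
N(d1) = 0.76966570; N(d2) = 0.72215452
C = 25.8500 * 1.00000000 * 0.76966570 - 23.6600 * 0.99004983 * 0.72215452 = 2.9797

Answer: Price = 2.9797


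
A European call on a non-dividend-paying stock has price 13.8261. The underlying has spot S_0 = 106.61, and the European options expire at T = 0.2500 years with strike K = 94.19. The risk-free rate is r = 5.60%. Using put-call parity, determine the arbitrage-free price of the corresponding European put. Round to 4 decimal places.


Put-call parity: C - P = S_0 * exp(-qT) - K * exp(-rT).
S_0 * exp(-qT) = 106.6100 * 1.00000000 = 106.61000000
K * exp(-rT) = 94.1900 * 0.98609754 = 92.88052769
P = C - S*exp(-qT) + K*exp(-rT)
P = 13.8261 - 106.61000000 + 92.88052769 = 0.0966

Answer: Put price = 0.0966


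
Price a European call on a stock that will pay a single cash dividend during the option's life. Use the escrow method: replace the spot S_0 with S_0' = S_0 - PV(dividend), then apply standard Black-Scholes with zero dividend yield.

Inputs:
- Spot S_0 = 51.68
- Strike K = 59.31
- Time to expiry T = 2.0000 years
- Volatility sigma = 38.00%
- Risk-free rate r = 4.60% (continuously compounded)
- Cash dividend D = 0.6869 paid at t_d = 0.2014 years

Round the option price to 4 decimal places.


PV(D) = D * exp(-r * t_d) = 0.6869 * 0.99077838 = 0.68056567
S_0' = S_0 - PV(D) = 51.6800 - 0.68056567 = 50.99943433
d1 = (ln(S_0'/K) + (r + sigma^2/2)*T) / (sigma*sqrt(T)) = 0.15898108
d2 = d1 - sigma*sqrt(T) = -0.37842007
exp(-rT) = 0.91210515
N(d1) = 0.56315811; N(d2) = 0.35255928
C = S_0' * N(d1) - K * exp(-rT) * N(d2) = 50.99943433 * 0.56315811 - 59.3100 * 0.91210515 * 0.35255928 = 9.6484

Answer: Price = 9.6484


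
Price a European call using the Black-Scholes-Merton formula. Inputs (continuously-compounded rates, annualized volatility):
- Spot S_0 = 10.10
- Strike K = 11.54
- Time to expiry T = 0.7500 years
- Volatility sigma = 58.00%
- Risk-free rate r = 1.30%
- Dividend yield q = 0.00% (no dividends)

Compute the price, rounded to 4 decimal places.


d1 = (ln(S/K) + (r - q + 0.5*sigma^2) * T) / (sigma * sqrt(T)) = 0.00520842
d2 = d1 - sigma * sqrt(T) = -0.49708631
exp(-rT) = 0.99029738; exp(-qT) = 1.00000000
C = S_0 * exp(-qT) * N(d1) - K * exp(-rT) * N(d2)
N(d1) = 0.50207785; N(d2) = 0.30956409
C = 10.1000 * 1.00000000 * 0.50207785 - 11.5400 * 0.99029738 * 0.30956409 = 1.5333

Answer: Price = 1.5333


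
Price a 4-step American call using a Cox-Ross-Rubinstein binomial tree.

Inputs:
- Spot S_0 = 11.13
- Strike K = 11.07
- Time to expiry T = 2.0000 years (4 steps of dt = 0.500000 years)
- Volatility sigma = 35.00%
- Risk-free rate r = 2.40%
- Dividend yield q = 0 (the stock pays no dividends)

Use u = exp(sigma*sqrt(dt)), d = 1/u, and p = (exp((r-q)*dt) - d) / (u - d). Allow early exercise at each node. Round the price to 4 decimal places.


dt = T/N = 0.500000
u = exp(sigma*sqrt(dt)) = 1.280803; d = 1/u = 0.780760
p = (exp((r-q)*dt) - d) / (u - d) = 0.462585
Discount per step: exp(-r*dt) = 0.988072
Stock lattice S(k, i) with i counting down-moves:
  k=0: S(0,0) = 11.1300
  k=1: S(1,0) = 14.2553; S(1,1) = 8.6899
  k=2: S(2,0) = 18.2583; S(2,1) = 11.1300; S(2,2) = 6.7847
  k=3: S(3,0) = 23.3853; S(3,1) = 14.2553; S(3,2) = 8.6899; S(3,3) = 5.2972
  k=4: S(4,0) = 29.9519; S(4,1) = 18.2583; S(4,2) = 11.1300; S(4,3) = 6.7847; S(4,4) = 4.1359
Terminal payoffs V(N, i) = max(S_T - K, 0):
  V(4,0) = 18.881927; V(4,1) = 7.188284; V(4,2) = 0.060000; V(4,3) = 0.000000; V(4,4) = 0.000000
Backward induction: V(k, i) = exp(-r*dt) * [p * V(k+1, i) + (1-p) * V(k+1, i+1)]; then take max(V_cont, immediate exercise) for American.
  V(3,0) = exp(-r*dt) * [p*18.881927 + (1-p)*7.188284] = 12.447315; exercise = 12.315269; V(3,0) = max -> 12.447315
  V(3,1) = exp(-r*dt) * [p*7.188284 + (1-p)*0.060000] = 3.317386; exercise = 3.185340; V(3,1) = max -> 3.317386
  V(3,2) = exp(-r*dt) * [p*0.060000 + (1-p)*0.000000] = 0.027424; exercise = 0.000000; V(3,2) = max -> 0.027424
  V(3,3) = exp(-r*dt) * [p*0.000000 + (1-p)*0.000000] = 0.000000; exercise = 0.000000; V(3,3) = max -> 0.000000
  V(2,0) = exp(-r*dt) * [p*12.447315 + (1-p)*3.317386] = 7.450802; exercise = 7.188284; V(2,0) = max -> 7.450802
  V(2,1) = exp(-r*dt) * [p*3.317386 + (1-p)*0.027424] = 1.530829; exercise = 0.060000; V(2,1) = max -> 1.530829
  V(2,2) = exp(-r*dt) * [p*0.027424 + (1-p)*0.000000] = 0.012535; exercise = 0.000000; V(2,2) = max -> 0.012535
  V(1,0) = exp(-r*dt) * [p*7.450802 + (1-p)*1.530829] = 4.218391; exercise = 3.185340; V(1,0) = max -> 4.218391
  V(1,1) = exp(-r*dt) * [p*1.530829 + (1-p)*0.012535] = 0.706347; exercise = 0.000000; V(1,1) = max -> 0.706347
  V(0,0) = exp(-r*dt) * [p*4.218391 + (1-p)*0.706347] = 2.303160; exercise = 0.060000; V(0,0) = max -> 2.303160

Answer: Price = V(0,0) = 2.3032


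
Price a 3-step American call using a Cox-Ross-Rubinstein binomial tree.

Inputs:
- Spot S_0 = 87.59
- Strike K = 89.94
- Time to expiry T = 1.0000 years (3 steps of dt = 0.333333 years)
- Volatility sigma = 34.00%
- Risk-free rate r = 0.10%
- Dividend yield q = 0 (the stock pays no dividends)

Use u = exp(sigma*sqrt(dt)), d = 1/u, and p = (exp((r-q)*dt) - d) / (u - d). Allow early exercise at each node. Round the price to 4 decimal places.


Answer: Price = V(0,0) = 11.8455

Derivation:
dt = T/N = 0.333333
u = exp(sigma*sqrt(dt)) = 1.216891; d = 1/u = 0.821766
p = (exp((r-q)*dt) - d) / (u - d) = 0.451926
Discount per step: exp(-r*dt) = 0.999667
Stock lattice S(k, i) with i counting down-moves:
  k=0: S(0,0) = 87.5900
  k=1: S(1,0) = 106.5875; S(1,1) = 71.9785
  k=2: S(2,0) = 129.7053; S(2,1) = 87.5900; S(2,2) = 59.1495
  k=3: S(3,0) = 157.8372; S(3,1) = 106.5875; S(3,2) = 71.9785; S(3,3) = 48.6071
Terminal payoffs V(N, i) = max(S_T - K, 0):
  V(3,0) = 67.897198; V(3,1) = 16.647466; V(3,2) = 0.000000; V(3,3) = 0.000000
Backward induction: V(k, i) = exp(-r*dt) * [p * V(k+1, i) + (1-p) * V(k+1, i+1)]; then take max(V_cont, immediate exercise) for American.
  V(2,0) = exp(-r*dt) * [p*67.897198 + (1-p)*16.647466] = 39.795283; exercise = 39.765308; V(2,0) = max -> 39.795283
  V(2,1) = exp(-r*dt) * [p*16.647466 + (1-p)*0.000000] = 7.520915; exercise = 0.000000; V(2,1) = max -> 7.520915
  V(2,2) = exp(-r*dt) * [p*0.000000 + (1-p)*0.000000] = 0.000000; exercise = 0.000000; V(2,2) = max -> 0.000000
  V(1,0) = exp(-r*dt) * [p*39.795283 + (1-p)*7.520915] = 22.099172; exercise = 16.647466; V(1,0) = max -> 22.099172
  V(1,1) = exp(-r*dt) * [p*7.520915 + (1-p)*0.000000] = 3.397764; exercise = 0.000000; V(1,1) = max -> 3.397764
  V(0,0) = exp(-r*dt) * [p*22.099172 + (1-p)*3.397764] = 11.845467; exercise = 0.000000; V(0,0) = max -> 11.845467


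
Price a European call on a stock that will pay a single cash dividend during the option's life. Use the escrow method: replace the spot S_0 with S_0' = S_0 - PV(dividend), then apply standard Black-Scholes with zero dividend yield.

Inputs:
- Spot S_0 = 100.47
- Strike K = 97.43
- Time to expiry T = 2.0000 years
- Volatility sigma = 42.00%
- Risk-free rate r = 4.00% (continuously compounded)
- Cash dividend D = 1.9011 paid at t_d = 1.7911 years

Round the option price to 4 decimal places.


PV(D) = D * exp(-r * t_d) = 1.9011 * 0.93086222 = 1.76966217
S_0' = S_0 - PV(D) = 100.4700 - 1.76966217 = 98.70033783
d1 = (ln(S_0'/K) + (r + sigma^2/2)*T) / (sigma*sqrt(T)) = 0.45348138
d2 = d1 - sigma*sqrt(T) = -0.14048832
exp(-rT) = 0.92311635
N(d1) = 0.67489893; N(d2) = 0.44413709
C = S_0' * N(d1) - K * exp(-rT) * N(d2) = 98.70033783 * 0.67489893 - 97.4300 * 0.92311635 * 0.44413709 = 26.6674

Answer: Price = 26.6674


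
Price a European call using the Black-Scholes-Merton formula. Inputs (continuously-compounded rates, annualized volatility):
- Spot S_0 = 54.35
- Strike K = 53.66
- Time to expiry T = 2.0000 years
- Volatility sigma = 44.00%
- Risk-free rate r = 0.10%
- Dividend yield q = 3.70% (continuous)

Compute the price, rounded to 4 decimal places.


Answer: Price = 11.2225

Derivation:
d1 = (ln(S/K) + (r - q + 0.5*sigma^2) * T) / (sigma * sqrt(T)) = 0.21595165
d2 = d1 - sigma * sqrt(T) = -0.40630232
exp(-rT) = 0.99800200; exp(-qT) = 0.92867169
C = S_0 * exp(-qT) * N(d1) - K * exp(-rT) * N(d2)
N(d1) = 0.58548728; N(d2) = 0.34226024
C = 54.3500 * 0.92867169 * 0.58548728 - 53.6600 * 0.99800200 * 0.34226024 = 11.2225


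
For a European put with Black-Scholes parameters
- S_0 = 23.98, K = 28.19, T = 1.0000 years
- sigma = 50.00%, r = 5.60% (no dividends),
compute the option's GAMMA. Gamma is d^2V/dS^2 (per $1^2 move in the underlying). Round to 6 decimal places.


d1 = 0.0385056889; d2 = -0.4614943111
phi(d1) = 0.3986466365; exp(-qT) = 1.0000000000; exp(-rT) = 0.9455391359
Gamma = exp(-qT) * phi(d1) / (S * sigma * sqrt(T)) = 1.0000000000 * 0.3986466365 / (23.9800 * 0.5000 * 1.0000000000) = 0.033248

Answer: Gamma = 0.033248


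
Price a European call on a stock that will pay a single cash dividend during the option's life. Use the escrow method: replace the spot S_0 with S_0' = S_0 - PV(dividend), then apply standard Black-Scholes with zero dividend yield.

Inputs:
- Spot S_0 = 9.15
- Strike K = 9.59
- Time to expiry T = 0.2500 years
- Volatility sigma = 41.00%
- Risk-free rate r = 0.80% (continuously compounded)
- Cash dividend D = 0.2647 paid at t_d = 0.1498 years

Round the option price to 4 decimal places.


Answer: Price = 0.4595

Derivation:
PV(D) = D * exp(-r * t_d) = 0.2647 * 0.99880232 = 0.26438297
S_0' = S_0 - PV(D) = 9.1500 - 0.26438297 = 8.88561703
d1 = (ln(S_0'/K) + (r + sigma^2/2)*T) / (sigma*sqrt(T)) = -0.25987553
d2 = d1 - sigma*sqrt(T) = -0.46487553
exp(-rT) = 0.99800200
N(d1) = 0.39747989; N(d2) = 0.32101030
C = S_0' * N(d1) - K * exp(-rT) * N(d2) = 8.88561703 * 0.39747989 - 9.5900 * 0.99800200 * 0.32101030 = 0.4595


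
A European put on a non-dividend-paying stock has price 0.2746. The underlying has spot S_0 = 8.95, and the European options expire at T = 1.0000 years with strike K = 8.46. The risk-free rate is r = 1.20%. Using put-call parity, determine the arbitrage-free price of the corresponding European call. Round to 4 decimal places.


Answer: Call price = 0.8655

Derivation:
Put-call parity: C - P = S_0 * exp(-qT) - K * exp(-rT).
S_0 * exp(-qT) = 8.9500 * 1.00000000 = 8.95000000
K * exp(-rT) = 8.4600 * 0.98807171 = 8.35908669
C = P + S*exp(-qT) - K*exp(-rT)
C = 0.2746 + 8.95000000 - 8.35908669 = 0.8655


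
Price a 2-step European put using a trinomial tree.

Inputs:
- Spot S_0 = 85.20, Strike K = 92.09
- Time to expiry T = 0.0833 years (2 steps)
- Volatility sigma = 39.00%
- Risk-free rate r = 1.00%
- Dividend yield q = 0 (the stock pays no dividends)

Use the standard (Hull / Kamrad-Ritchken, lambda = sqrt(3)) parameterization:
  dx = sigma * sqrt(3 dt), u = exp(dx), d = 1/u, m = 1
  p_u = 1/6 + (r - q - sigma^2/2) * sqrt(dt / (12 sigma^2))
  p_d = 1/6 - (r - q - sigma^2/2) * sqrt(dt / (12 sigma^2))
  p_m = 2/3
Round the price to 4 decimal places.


dt = T/N = 0.041650; dx = sigma*sqrt(3*dt) = 0.137858
u = exp(dx) = 1.147813; d = 1/u = 0.871222
p_u = 0.156689, p_m = 0.666667, p_d = 0.176644
Discount per step: exp(-r*dt) = 0.999584
Stock lattice S(k, j) with j the centered position index:
  k=0: S(0,+0) = 85.2000
  k=1: S(1,-1) = 74.2281; S(1,+0) = 85.2000; S(1,+1) = 97.7937
  k=2: S(2,-2) = 64.6692; S(2,-1) = 74.2281; S(2,+0) = 85.2000; S(2,+1) = 97.7937; S(2,+2) = 112.2488
Terminal payoffs V(N, j) = max(K - S_T, 0):
  V(2,-2) = 27.420806; V(2,-1) = 17.861870; V(2,+0) = 6.890000; V(2,+1) = 0.000000; V(2,+2) = 0.000000
Backward induction: V(k, j) = exp(-r*dt) * [p_u * V(k+1, j+1) + p_m * V(k+1, j) + p_d * V(k+1, j-1)]
  V(1,-1) = exp(-r*dt) * [p_u*6.890000 + p_m*17.861870 + p_d*27.420806] = 17.823803
  V(1,+0) = exp(-r*dt) * [p_u*0.000000 + p_m*6.890000 + p_d*17.861870] = 7.745303
  V(1,+1) = exp(-r*dt) * [p_u*0.000000 + p_m*0.000000 + p_d*6.890000] = 1.216572
  V(0,+0) = exp(-r*dt) * [p_u*1.216572 + p_m*7.745303 + p_d*17.823803] = 8.499091

Answer: Price = V(0,0) = 8.4991


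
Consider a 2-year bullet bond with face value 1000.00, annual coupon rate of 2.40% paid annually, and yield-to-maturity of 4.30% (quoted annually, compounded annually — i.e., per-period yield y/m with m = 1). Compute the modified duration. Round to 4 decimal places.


Coupon per period c = face * coupon_rate / m = 24.000000
Periods per year m = 1; per-period yield y/m = 0.043000
Number of cashflows N = 2
Cashflows (t years, CF_t, discount factor 1/(1+y/m)^(m*t), PV):
  t = 1.0000: CF_t = 24.000000, DF = 0.958773, PV = 23.010547
  t = 2.0000: CF_t = 1024.000000, DF = 0.919245, PV = 941.307112
Price P = sum_t PV_t = 964.317658
First compute Macaulay numerator sum_t t * PV_t:
  t * PV_t at t = 1.0000: 23.010547
  t * PV_t at t = 2.0000: 1882.614223
Macaulay duration D = 1905.624770 / 964.317658 = 1.976138
Modified duration = D / (1 + y/m) = 1.976138 / (1 + 0.043000) = 1.894667

Answer: Modified duration = 1.8947


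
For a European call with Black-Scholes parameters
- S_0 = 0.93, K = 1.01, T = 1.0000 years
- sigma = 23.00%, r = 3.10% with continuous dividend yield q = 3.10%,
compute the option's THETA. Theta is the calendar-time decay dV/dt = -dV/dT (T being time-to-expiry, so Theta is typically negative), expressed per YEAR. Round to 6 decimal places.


d1 = -0.2437870595; d2 = -0.4737870595
phi(d1) = 0.3872616956; exp(-qT) = 0.9694755731; exp(-rT) = 0.9694755731
Theta = -S*exp(-qT)*phi(d1)*sigma/(2*sqrt(T)) - r*K*exp(-rT)*N(d2) + q*S*exp(-qT)*N(d1)
N(d1) = 0.4036978715; N(d2) = 0.3178258817; sqrt(T) = 1.0000000000
Term 1 = -0.9300 * 0.9694755731 * 0.3872616956 * 0.2300 / (2 * 1.0000000000) = -0.0401533887
Term 2 = -0.0310 * 1.0100 * 0.9694755731 * 0.3178258817 = -0.0096473759
Term 3 = 0.0310 * 0.9300 * 0.9694755731 * 0.4036978715 = 0.0112833477
Theta = -0.0401533887 + (-0.0096473759) + (0.0112833477) = -0.038517

Answer: Theta = -0.038517


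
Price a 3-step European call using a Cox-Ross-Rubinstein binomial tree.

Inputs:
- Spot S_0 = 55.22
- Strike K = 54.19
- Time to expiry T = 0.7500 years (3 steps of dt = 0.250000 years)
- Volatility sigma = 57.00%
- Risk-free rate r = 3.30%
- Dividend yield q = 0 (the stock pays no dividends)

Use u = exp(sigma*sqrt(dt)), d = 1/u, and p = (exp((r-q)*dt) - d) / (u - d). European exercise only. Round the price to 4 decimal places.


dt = T/N = 0.250000
u = exp(sigma*sqrt(dt)) = 1.329762; d = 1/u = 0.752014
p = (exp((r-q)*dt) - d) / (u - d) = 0.443567
Discount per step: exp(-r*dt) = 0.991784
Stock lattice S(k, i) with i counting down-moves:
  k=0: S(0,0) = 55.2200
  k=1: S(1,0) = 73.4295; S(1,1) = 41.5262
  k=2: S(2,0) = 97.6437; S(2,1) = 55.2200; S(2,2) = 31.2283
  k=3: S(3,0) = 129.8429; S(3,1) = 73.4295; S(3,2) = 41.5262; S(3,3) = 23.4841
Terminal payoffs V(N, i) = max(S_T - K, 0):
  V(3,0) = 75.652893; V(3,1) = 19.239459; V(3,2) = 0.000000; V(3,3) = 0.000000
Backward induction: V(k, i) = exp(-r*dt) * [p * V(k+1, i) + (1-p) * V(k+1, i+1)].
  V(2,0) = exp(-r*dt) * [p*75.652893 + (1-p)*19.239459] = 43.898935
  V(2,1) = exp(-r*dt) * [p*19.239459 + (1-p)*0.000000] = 8.463874
  V(2,2) = exp(-r*dt) * [p*0.000000 + (1-p)*0.000000] = 0.000000
  V(1,0) = exp(-r*dt) * [p*43.898935 + (1-p)*8.463874] = 23.983021
  V(1,1) = exp(-r*dt) * [p*8.463874 + (1-p)*0.000000] = 3.723450
  V(0,0) = exp(-r*dt) * [p*23.983021 + (1-p)*3.723450] = 12.605502

Answer: Price = V(0,0) = 12.6055


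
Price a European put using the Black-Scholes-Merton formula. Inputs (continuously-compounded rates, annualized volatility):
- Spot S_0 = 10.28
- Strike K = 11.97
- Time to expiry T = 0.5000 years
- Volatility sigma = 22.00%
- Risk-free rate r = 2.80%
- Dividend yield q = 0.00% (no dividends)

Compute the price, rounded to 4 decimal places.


Answer: Price = 1.6991

Derivation:
d1 = (ln(S/K) + (r - q + 0.5*sigma^2) * T) / (sigma * sqrt(T)) = -0.81062245
d2 = d1 - sigma * sqrt(T) = -0.96618595
exp(-rT) = 0.98609754; exp(-qT) = 1.00000000
P = K * exp(-rT) * N(-d2) - S_0 * exp(-qT) * N(-d1)
N(-d1) = 0.79120874; N(-d2) = 0.83302443
P = 11.9700 * 0.98609754 * 0.83302443 - 10.2800 * 1.00000000 * 0.79120874 = 1.6991


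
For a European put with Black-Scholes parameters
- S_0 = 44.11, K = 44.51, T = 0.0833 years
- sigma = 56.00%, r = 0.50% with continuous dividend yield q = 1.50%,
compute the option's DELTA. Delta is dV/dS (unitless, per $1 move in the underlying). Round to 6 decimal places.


d1 = 0.0198054535; d2 = -0.1418202870
phi(d1) = 0.3988640443; exp(-qT) = 0.9987512803; exp(-rT) = 0.9995835867
N(-d1) = 0.4920992837
Delta = -exp(-qT) * N(-d1) = -0.9987512803 * 0.4920992837 = -0.491485

Answer: Delta = -0.491485


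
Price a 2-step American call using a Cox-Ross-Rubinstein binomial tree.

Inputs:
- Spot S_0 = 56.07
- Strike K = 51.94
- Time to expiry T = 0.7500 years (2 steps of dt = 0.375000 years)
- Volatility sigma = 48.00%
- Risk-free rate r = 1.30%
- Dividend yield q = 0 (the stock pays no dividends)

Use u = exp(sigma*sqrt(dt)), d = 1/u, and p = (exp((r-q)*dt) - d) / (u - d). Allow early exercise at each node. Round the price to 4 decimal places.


Answer: Price = V(0,0) = 11.2017

Derivation:
dt = T/N = 0.375000
u = exp(sigma*sqrt(dt)) = 1.341702; d = 1/u = 0.745322
p = (exp((r-q)*dt) - d) / (u - d) = 0.435234
Discount per step: exp(-r*dt) = 0.995137
Stock lattice S(k, i) with i counting down-moves:
  k=0: S(0,0) = 56.0700
  k=1: S(1,0) = 75.2292; S(1,1) = 41.7902
  k=2: S(2,0) = 100.9352; S(2,1) = 56.0700; S(2,2) = 31.1472
Terminal payoffs V(N, i) = max(S_T - K, 0):
  V(2,0) = 48.995172; V(2,1) = 4.130000; V(2,2) = 0.000000
Backward induction: V(k, i) = exp(-r*dt) * [p * V(k+1, i) + (1-p) * V(k+1, i+1)]; then take max(V_cont, immediate exercise) for American.
  V(1,0) = exp(-r*dt) * [p*48.995172 + (1-p)*4.130000] = 23.541808; exercise = 23.289217; V(1,0) = max -> 23.541808
  V(1,1) = exp(-r*dt) * [p*4.130000 + (1-p)*0.000000] = 1.788775; exercise = 0.000000; V(1,1) = max -> 1.788775
  V(0,0) = exp(-r*dt) * [p*23.541808 + (1-p)*1.788775] = 11.201697; exercise = 4.130000; V(0,0) = max -> 11.201697


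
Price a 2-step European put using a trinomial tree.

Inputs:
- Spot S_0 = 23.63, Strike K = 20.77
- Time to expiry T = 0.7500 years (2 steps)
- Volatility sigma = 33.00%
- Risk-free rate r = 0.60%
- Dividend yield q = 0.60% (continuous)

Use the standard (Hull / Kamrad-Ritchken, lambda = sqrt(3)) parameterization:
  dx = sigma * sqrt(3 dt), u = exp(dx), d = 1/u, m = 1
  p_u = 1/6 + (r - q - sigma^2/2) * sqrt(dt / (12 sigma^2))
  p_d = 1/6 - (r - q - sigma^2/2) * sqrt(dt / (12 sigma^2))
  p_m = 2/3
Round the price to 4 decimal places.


dt = T/N = 0.375000; dx = sigma*sqrt(3*dt) = 0.350018
u = exp(dx) = 1.419093; d = 1/u = 0.704676
p_u = 0.137499, p_m = 0.666667, p_d = 0.195835
Discount per step: exp(-r*dt) = 0.997753
Stock lattice S(k, j) with j the centered position index:
  k=0: S(0,+0) = 23.6300
  k=1: S(1,-1) = 16.6515; S(1,+0) = 23.6300; S(1,+1) = 33.5332
  k=2: S(2,-2) = 11.7339; S(2,-1) = 16.6515; S(2,+0) = 23.6300; S(2,+1) = 33.5332; S(2,+2) = 47.5867
Terminal payoffs V(N, j) = max(K - S_T, 0):
  V(2,-2) = 9.036108; V(2,-1) = 4.118518; V(2,+0) = 0.000000; V(2,+1) = 0.000000; V(2,+2) = 0.000000
Backward induction: V(k, j) = exp(-r*dt) * [p_u * V(k+1, j+1) + p_m * V(k+1, j) + p_d * V(k+1, j-1)]
  V(1,-1) = exp(-r*dt) * [p_u*0.000000 + p_m*4.118518 + p_d*9.036108] = 4.505115
  V(1,+0) = exp(-r*dt) * [p_u*0.000000 + p_m*0.000000 + p_d*4.118518] = 0.804736
  V(1,+1) = exp(-r*dt) * [p_u*0.000000 + p_m*0.000000 + p_d*0.000000] = 0.000000
  V(0,+0) = exp(-r*dt) * [p_u*0.000000 + p_m*0.804736 + p_d*4.505115] = 1.415561

Answer: Price = V(0,0) = 1.4156


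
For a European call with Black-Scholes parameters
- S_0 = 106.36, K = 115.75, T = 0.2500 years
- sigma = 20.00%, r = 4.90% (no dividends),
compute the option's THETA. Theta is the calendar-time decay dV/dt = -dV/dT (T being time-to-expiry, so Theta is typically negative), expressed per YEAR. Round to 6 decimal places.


d1 = -0.6735312659; d2 = -0.7735312659
phi(d1) = 0.3179819317; exp(-qT) = 1.0000000000; exp(-rT) = 0.9878247258
Theta = -S*exp(-qT)*phi(d1)*sigma/(2*sqrt(T)) - r*K*exp(-rT)*N(d2) + q*S*exp(-qT)*N(d1)
N(d1) = 0.2503046823; N(d2) = 0.2196040162; sqrt(T) = 0.5000000000
Term 1 = -106.3600 * 1.0000000000 * 0.3179819317 * 0.2000 / (2 * 0.5000000000) = -6.7641116511
Term 2 = -0.0490 * 115.7500 * 0.9878247258 * 0.2196040162 = -1.2303742991
Term 3 = 0 (no dividend yield, q = 0)
Theta = -6.7641116511 + (-1.2303742991) + (0.0000000000) = -7.994486

Answer: Theta = -7.994486


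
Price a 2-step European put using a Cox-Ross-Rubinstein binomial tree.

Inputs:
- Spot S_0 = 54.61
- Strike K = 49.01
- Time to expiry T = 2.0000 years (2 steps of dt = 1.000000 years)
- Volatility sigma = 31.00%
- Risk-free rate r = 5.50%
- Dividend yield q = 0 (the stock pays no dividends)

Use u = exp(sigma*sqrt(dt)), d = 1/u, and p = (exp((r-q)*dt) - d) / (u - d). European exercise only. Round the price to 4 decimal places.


dt = T/N = 1.000000
u = exp(sigma*sqrt(dt)) = 1.363425; d = 1/u = 0.733447
p = (exp((r-q)*dt) - d) / (u - d) = 0.512865
Discount per step: exp(-r*dt) = 0.946485
Stock lattice S(k, i) with i counting down-moves:
  k=0: S(0,0) = 54.6100
  k=1: S(1,0) = 74.4566; S(1,1) = 40.0535
  k=2: S(2,0) = 101.5161; S(2,1) = 54.6100; S(2,2) = 29.3771
Terminal payoffs V(N, i) = max(K - S_T, 0):
  V(2,0) = 0.000000; V(2,1) = 0.000000; V(2,2) = 19.632854
Backward induction: V(k, i) = exp(-r*dt) * [p * V(k+1, i) + (1-p) * V(k+1, i+1)].
  V(1,0) = exp(-r*dt) * [p*0.000000 + (1-p)*0.000000] = 0.000000
  V(1,1) = exp(-r*dt) * [p*0.000000 + (1-p)*19.632854] = 9.052045
  V(0,0) = exp(-r*dt) * [p*0.000000 + (1-p)*9.052045] = 4.173592

Answer: Price = V(0,0) = 4.1736


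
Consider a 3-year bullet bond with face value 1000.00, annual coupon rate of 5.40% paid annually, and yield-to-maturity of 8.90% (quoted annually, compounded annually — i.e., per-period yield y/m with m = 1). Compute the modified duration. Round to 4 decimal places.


Coupon per period c = face * coupon_rate / m = 54.000000
Periods per year m = 1; per-period yield y/m = 0.089000
Number of cashflows N = 3
Cashflows (t years, CF_t, discount factor 1/(1+y/m)^(m*t), PV):
  t = 1.0000: CF_t = 54.000000, DF = 0.918274, PV = 49.586777
  t = 2.0000: CF_t = 54.000000, DF = 0.843226, PV = 45.534230
  t = 3.0000: CF_t = 1054.000000, DF = 0.774313, PV = 816.125545
Price P = sum_t PV_t = 911.246552
First compute Macaulay numerator sum_t t * PV_t:
  t * PV_t at t = 1.0000: 49.586777
  t * PV_t at t = 2.0000: 91.068461
  t * PV_t at t = 3.0000: 2448.376635
Macaulay duration D = 2589.031872 / 911.246552 = 2.841198
Modified duration = D / (1 + y/m) = 2.841198 / (1 + 0.089000) = 2.608997

Answer: Modified duration = 2.6090


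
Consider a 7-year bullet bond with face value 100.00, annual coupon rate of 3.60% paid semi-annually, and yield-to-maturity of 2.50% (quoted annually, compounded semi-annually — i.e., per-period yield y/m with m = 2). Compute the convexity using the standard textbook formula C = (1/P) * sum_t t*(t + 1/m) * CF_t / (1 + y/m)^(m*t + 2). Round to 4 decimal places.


Coupon per period c = face * coupon_rate / m = 1.800000
Periods per year m = 2; per-period yield y/m = 0.012500
Number of cashflows N = 14
Cashflows (t years, CF_t, discount factor 1/(1+y/m)^(m*t), PV):
  t = 0.5000: CF_t = 1.800000, DF = 0.987654, PV = 1.777778
  t = 1.0000: CF_t = 1.800000, DF = 0.975461, PV = 1.755830
  t = 1.5000: CF_t = 1.800000, DF = 0.963418, PV = 1.734153
  t = 2.0000: CF_t = 1.800000, DF = 0.951524, PV = 1.712744
  t = 2.5000: CF_t = 1.800000, DF = 0.939777, PV = 1.691599
  t = 3.0000: CF_t = 1.800000, DF = 0.928175, PV = 1.670715
  t = 3.5000: CF_t = 1.800000, DF = 0.916716, PV = 1.650089
  t = 4.0000: CF_t = 1.800000, DF = 0.905398, PV = 1.629717
  t = 4.5000: CF_t = 1.800000, DF = 0.894221, PV = 1.609597
  t = 5.0000: CF_t = 1.800000, DF = 0.883181, PV = 1.589726
  t = 5.5000: CF_t = 1.800000, DF = 0.872277, PV = 1.570099
  t = 6.0000: CF_t = 1.800000, DF = 0.861509, PV = 1.550715
  t = 6.5000: CF_t = 1.800000, DF = 0.850873, PV = 1.531571
  t = 7.0000: CF_t = 101.800000, DF = 0.840368, PV = 85.549472
Price P = sum_t PV_t = 107.023804
Convexity numerator sum_t t*(t + 1/m) * CF_t / (1+y/m)^(m*t + 2):
  t = 0.5000: term = 0.867076
  t = 1.0000: term = 2.569116
  t = 1.5000: term = 5.074796
  t = 2.0000: term = 8.353574
  t = 2.5000: term = 12.375665
  t = 3.0000: term = 17.112031
  t = 3.5000: term = 22.534361
  t = 4.0000: term = 28.615062
  t = 4.5000: term = 35.327237
  t = 5.0000: term = 42.644676
  t = 5.5000: term = 50.541838
  t = 6.0000: term = 58.993840
  t = 6.5000: term = 67.976441
  t = 7.0000: term = 4381.134349
Convexity = (1/P) * sum = 4734.120062 / 107.023804 = 44.234272

Answer: Convexity = 44.2343


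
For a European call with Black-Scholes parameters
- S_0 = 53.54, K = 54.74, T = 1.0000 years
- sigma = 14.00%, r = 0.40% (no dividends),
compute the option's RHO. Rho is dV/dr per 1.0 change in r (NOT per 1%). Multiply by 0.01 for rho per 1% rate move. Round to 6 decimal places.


Answer: Rho = 22.944611

Derivation:
d1 = -0.0597547537; d2 = -0.1997547537
phi(d1) = 0.3982306781; exp(-qT) = 1.0000000000; exp(-rT) = 0.9960079893
N(d2) = 0.4208361947
Rho = K*T*exp(-rT)*N(d2) = 54.7400 * 1.0000 * 0.9960079893 * 0.4208361947 = 22.944611


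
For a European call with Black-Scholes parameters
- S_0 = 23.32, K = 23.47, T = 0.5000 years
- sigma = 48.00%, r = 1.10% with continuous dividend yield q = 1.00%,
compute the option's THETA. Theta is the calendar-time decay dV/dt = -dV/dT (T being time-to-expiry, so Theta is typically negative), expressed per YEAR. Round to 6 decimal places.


d1 = 0.1522882664; d2 = -0.1871229886
phi(d1) = 0.3943429206; exp(-qT) = 0.9950124792; exp(-rT) = 0.9945150973
Theta = -S*exp(-qT)*phi(d1)*sigma/(2*sqrt(T)) - r*K*exp(-rT)*N(d2) + q*S*exp(-qT)*N(d1)
N(d1) = 0.5605202105; N(d2) = 0.4257821021; sqrt(T) = 0.7071067812
Term 1 = -23.3200 * 0.9950124792 * 0.3943429206 * 0.4800 / (2 * 0.7071067812) = -3.1056846949
Term 2 = -0.0110 * 23.4700 * 0.9945150973 * 0.4257821021 = -0.1093212419
Term 3 = 0.0100 * 23.3200 * 0.9950124792 * 0.5605202105 = 0.1300613777
Theta = -3.1056846949 + (-0.1093212419) + (0.1300613777) = -3.084945

Answer: Theta = -3.084945


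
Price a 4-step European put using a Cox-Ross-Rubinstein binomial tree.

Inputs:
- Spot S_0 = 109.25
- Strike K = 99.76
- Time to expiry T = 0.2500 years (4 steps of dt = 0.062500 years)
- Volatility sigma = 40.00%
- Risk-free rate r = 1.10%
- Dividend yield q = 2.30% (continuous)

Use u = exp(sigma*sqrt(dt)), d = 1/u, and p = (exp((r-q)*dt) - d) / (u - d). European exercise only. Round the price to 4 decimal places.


dt = T/N = 0.062500
u = exp(sigma*sqrt(dt)) = 1.105171; d = 1/u = 0.904837
p = (exp((r-q)*dt) - d) / (u - d) = 0.471278
Discount per step: exp(-r*dt) = 0.999313
Stock lattice S(k, i) with i counting down-moves:
  k=0: S(0,0) = 109.2500
  k=1: S(1,0) = 120.7399; S(1,1) = 98.8535
  k=2: S(2,0) = 133.4383; S(2,1) = 109.2500; S(2,2) = 89.4463
  k=3: S(3,0) = 147.4721; S(3,1) = 120.7399; S(3,2) = 98.8535; S(3,3) = 80.9344
  k=4: S(4,0) = 162.9818; S(4,1) = 133.4383; S(4,2) = 109.2500; S(4,3) = 89.4463; S(4,4) = 73.2325
Terminal payoffs V(N, i) = max(K - S_T, 0):
  V(4,0) = 0.000000; V(4,1) = 0.000000; V(4,2) = 0.000000; V(4,3) = 10.313665; V(4,4) = 26.527535
Backward induction: V(k, i) = exp(-r*dt) * [p * V(k+1, i) + (1-p) * V(k+1, i+1)].
  V(3,0) = exp(-r*dt) * [p*0.000000 + (1-p)*0.000000] = 0.000000
  V(3,1) = exp(-r*dt) * [p*0.000000 + (1-p)*0.000000] = 0.000000
  V(3,2) = exp(-r*dt) * [p*0.000000 + (1-p)*10.313665] = 5.449309
  V(3,3) = exp(-r*dt) * [p*10.313665 + (1-p)*26.527535] = 18.873308
  V(2,0) = exp(-r*dt) * [p*0.000000 + (1-p)*0.000000] = 0.000000
  V(2,1) = exp(-r*dt) * [p*0.000000 + (1-p)*5.449309] = 2.879187
  V(2,2) = exp(-r*dt) * [p*5.449309 + (1-p)*18.873308] = 12.538243
  V(1,0) = exp(-r*dt) * [p*0.000000 + (1-p)*2.879187] = 1.521242
  V(1,1) = exp(-r*dt) * [p*2.879187 + (1-p)*12.538243] = 7.980650
  V(0,0) = exp(-r*dt) * [p*1.521242 + (1-p)*7.980650] = 4.933077

Answer: Price = V(0,0) = 4.9331


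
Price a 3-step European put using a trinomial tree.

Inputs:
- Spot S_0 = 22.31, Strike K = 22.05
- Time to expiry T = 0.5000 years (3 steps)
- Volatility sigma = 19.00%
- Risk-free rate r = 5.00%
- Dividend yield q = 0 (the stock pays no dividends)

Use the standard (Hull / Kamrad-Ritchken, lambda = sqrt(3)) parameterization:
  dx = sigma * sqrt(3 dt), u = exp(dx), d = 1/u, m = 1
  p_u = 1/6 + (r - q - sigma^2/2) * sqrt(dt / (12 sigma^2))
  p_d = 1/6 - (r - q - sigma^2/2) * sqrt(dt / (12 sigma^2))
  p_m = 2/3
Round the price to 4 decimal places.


dt = T/N = 0.166667; dx = sigma*sqrt(3*dt) = 0.134350
u = exp(dx) = 1.143793; d = 1/u = 0.874284
p_u = 0.186484, p_m = 0.666667, p_d = 0.146849
Discount per step: exp(-r*dt) = 0.991701
Stock lattice S(k, j) with j the centered position index:
  k=0: S(0,+0) = 22.3100
  k=1: S(1,-1) = 19.5053; S(1,+0) = 22.3100; S(1,+1) = 25.5180
  k=2: S(2,-2) = 17.0531; S(2,-1) = 19.5053; S(2,+0) = 22.3100; S(2,+1) = 25.5180; S(2,+2) = 29.1874
  k=3: S(3,-3) = 14.9093; S(3,-2) = 17.0531; S(3,-1) = 19.5053; S(3,+0) = 22.3100; S(3,+1) = 25.5180; S(3,+2) = 29.1874; S(3,+3) = 33.3843
Terminal payoffs V(N, j) = max(K - S_T, 0):
  V(3,-3) = 7.140715; V(3,-2) = 4.996859; V(3,-1) = 2.544729; V(3,+0) = 0.000000; V(3,+1) = 0.000000; V(3,+2) = 0.000000; V(3,+3) = 0.000000
Backward induction: V(k, j) = exp(-r*dt) * [p_u * V(k+1, j+1) + p_m * V(k+1, j) + p_d * V(k+1, j-1)]
  V(2,-2) = exp(-r*dt) * [p_u*2.544729 + p_m*4.996859 + p_d*7.140715] = 4.814113
  V(2,-1) = exp(-r*dt) * [p_u*0.000000 + p_m*2.544729 + p_d*4.996859] = 2.410102
  V(2,+0) = exp(-r*dt) * [p_u*0.000000 + p_m*0.000000 + p_d*2.544729] = 0.370590
  V(2,+1) = exp(-r*dt) * [p_u*0.000000 + p_m*0.000000 + p_d*0.000000] = 0.000000
  V(2,+2) = exp(-r*dt) * [p_u*0.000000 + p_m*0.000000 + p_d*0.000000] = 0.000000
  V(1,-1) = exp(-r*dt) * [p_u*0.370590 + p_m*2.410102 + p_d*4.814113] = 2.363018
  V(1,+0) = exp(-r*dt) * [p_u*0.000000 + p_m*0.370590 + p_d*2.410102] = 0.595994
  V(1,+1) = exp(-r*dt) * [p_u*0.000000 + p_m*0.000000 + p_d*0.370590] = 0.053969
  V(0,+0) = exp(-r*dt) * [p_u*0.053969 + p_m*0.595994 + p_d*2.363018] = 0.748140

Answer: Price = V(0,0) = 0.7481
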